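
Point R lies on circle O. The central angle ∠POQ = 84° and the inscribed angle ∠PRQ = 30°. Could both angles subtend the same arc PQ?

By the inscribed angle theorem, the inscribed angle for a central angle of 84° should be 84° / 2 = 42°.
The given inscribed angle is 30°, which does not equal 42°.
Therefore, no, they do not correspond to the same arc.

No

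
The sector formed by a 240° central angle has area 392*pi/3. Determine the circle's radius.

The sector covers 240°/360° = 2/3 of the full circle.
Full circle area = 392*pi/3 / 2/3 = 196*pi.
Since full area = πr², we get r² = 196*pi/π = 196, so r = 14.

14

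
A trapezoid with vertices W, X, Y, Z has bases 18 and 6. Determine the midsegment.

The midsegment (median) of a trapezoid connects the midpoints of the non-parallel sides.
Its length is the average of the two bases: (18 + 6) / 2 = 12.

12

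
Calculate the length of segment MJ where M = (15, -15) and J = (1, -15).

d = sqrt((-14)^2 + (0)^2) = sqrt(196) = 14

14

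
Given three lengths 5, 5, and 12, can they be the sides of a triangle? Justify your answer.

The longest side is 12. The other two sides sum to 5 + 5 = 10.
Since 10 ≤ 12, the two shorter sides cannot reach around to close the triangle.

No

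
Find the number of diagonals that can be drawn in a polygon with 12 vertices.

Each of the 12 vertices connects to 9 non-adjacent vertices via diagonals.
Total connections = 12 × 9 = 108, but each diagonal is counted twice.
Number of diagonals = 108 / 2 = 54.

54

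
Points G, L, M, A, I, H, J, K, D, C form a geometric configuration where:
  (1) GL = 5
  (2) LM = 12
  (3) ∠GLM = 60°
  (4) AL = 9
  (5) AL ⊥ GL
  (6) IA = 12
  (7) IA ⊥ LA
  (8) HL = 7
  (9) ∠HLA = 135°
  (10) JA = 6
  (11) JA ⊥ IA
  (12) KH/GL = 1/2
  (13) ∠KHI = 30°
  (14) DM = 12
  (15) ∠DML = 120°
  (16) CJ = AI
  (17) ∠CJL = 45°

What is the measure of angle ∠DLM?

Step 1: By the law of cosines on triangle LMD: LD² = 12² + 12² − 2·12·12·cos(120°) = 432, so LD = 12·√3.
Step 2: By the inverse law of cosines on triangle DLM: cos(∠DLM) = ((12·√3)² + 12² − 12²) / (2·12·√3·12) = 432/498.83 = 0.866, so ∠DLM = 30°.

Therefore, the measure of angle ∠DLM = 30°.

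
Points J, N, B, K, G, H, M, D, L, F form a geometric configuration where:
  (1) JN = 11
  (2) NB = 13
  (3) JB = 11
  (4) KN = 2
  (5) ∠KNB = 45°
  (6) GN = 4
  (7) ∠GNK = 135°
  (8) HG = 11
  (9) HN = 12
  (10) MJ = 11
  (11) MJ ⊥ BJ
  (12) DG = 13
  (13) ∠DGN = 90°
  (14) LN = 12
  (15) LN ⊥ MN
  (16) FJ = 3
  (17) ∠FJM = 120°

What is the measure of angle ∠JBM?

Step 1: By the law of cosines on triangle BJM: BM² = 11² + 11² − 2·11·11·cos(90°) = 242, so BM = 11·√2.
Step 2: By the inverse law of cosines on triangle JBM: cos(∠JBM) = (11² + (11·√2)² − 11²) / (2·11·11·√2) = 242/342.24 = 0.7071, so ∠JBM = 45°.

Therefore, the measure of angle ∠JBM = 45°.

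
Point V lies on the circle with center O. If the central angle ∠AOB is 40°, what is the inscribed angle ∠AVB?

Inscribed angle = 40° / 2 = 20° (inscribed angle theorem).

20°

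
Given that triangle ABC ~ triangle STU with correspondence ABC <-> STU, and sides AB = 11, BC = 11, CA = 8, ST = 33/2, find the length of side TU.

k = 33/2/11 = 3/2. TU = 3/2 * 11 = 33/2.

33/2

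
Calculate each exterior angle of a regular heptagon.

Each exterior angle of a regular n-gon is 360 / n.
For n = 7: 360 / 7 = 360/7 degrees.

360/7 degrees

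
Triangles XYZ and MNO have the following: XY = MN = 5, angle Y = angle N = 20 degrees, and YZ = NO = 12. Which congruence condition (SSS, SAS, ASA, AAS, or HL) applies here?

Consider the given information: XY = MN = 5, angle Y = angle N = 20 degrees, and YZ = NO = 12
This is not SSS or HL: SSS requires all three pairs of sides, but we don't have that. HL only applies to right triangles with matching hypotenuse and leg.
The correct criterion is SAS. Two pairs of corresponding sides and the included angle are equal (Side-Angle-Side).

SAS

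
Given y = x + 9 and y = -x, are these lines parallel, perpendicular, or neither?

Slope of line 1: m1 = 1
Slope of line 2: m2 = -1
m1 * m2 = (1) * (-1) = -1 = -1, so the lines are perpendicular.

Perpendicular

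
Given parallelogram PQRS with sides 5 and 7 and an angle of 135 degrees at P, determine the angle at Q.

In a parallelogram, consecutive angles are supplementary (sum to 180°).
angle Q = 180 - angle P
angle Q = 180 - 135
angle Q = 45 degrees

45 degrees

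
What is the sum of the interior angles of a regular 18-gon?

The sum of interior angles of an n-sided polygon is (n - 2) * 180.
For n = 18: (18 - 2) * 180 = 16 * 180 = 2880 degrees.

2880 degrees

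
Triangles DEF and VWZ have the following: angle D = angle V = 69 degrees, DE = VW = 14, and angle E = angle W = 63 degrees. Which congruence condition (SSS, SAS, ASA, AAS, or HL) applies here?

Consider the given information: angle D = angle V = 69 degrees, DE = VW = 14, and angle E = angle W = 63 degrees
This is not SAS or HL: SAS requires two sides and the included angle between them. HL only applies to right triangles with matching hypotenuse and leg.
The correct criterion is ASA. Two pairs of corresponding angles and the included side are equal (Angle-Side-Angle).

ASA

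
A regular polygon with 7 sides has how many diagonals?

Each of the 7 vertices connects to 4 non-adjacent vertices via diagonals.
Total connections = 7 × 4 = 28, but each diagonal is counted twice.
Number of diagonals = 28 / 2 = 14.

14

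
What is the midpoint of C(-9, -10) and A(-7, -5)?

The midpoint is the point halfway along the segment.
Move half the horizontal distance: -9 + (-7 - -9)/2 = -9 + 2/2 = -8
Move half the vertical distance: -10 + (-5 - -10)/2 = -10 + 5/2 = -15/2
Midpoint = (-8, -15/2)

(-8, -15/2)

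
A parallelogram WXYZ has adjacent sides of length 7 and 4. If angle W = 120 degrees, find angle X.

Consecutive angles are supplementary: angle X = 180 - 120 = 60 degrees.

60 degrees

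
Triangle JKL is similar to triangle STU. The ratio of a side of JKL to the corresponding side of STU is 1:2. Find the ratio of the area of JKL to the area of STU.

Area ratio = (side ratio)^2 = (1/2)^2 = 1:4.

1:4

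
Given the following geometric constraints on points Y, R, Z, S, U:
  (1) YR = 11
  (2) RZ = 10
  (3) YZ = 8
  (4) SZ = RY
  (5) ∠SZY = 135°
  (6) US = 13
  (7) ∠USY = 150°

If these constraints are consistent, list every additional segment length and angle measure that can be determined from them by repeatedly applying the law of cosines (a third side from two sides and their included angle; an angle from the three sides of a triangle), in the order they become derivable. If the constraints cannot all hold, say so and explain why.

The constraints are consistent. Derivable facts, in order:
After 1 step:
- YS ≈ 17.59
- ∠RYZ = 61.12°
- ∠RZY = 74.41°
- ∠YRZ = 44.47°
After 2 steps:
- YU ≈ 29.57
- ∠SYZ = 26.24°
- ∠YSZ = 18.76°
After 3 steps:
- ∠SUY = 17.3°
- ∠SYU = 12.7°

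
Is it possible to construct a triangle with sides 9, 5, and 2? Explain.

No.
The triangle inequality is violated: 5 + 2 = 7 ≤ 9.
These lengths cannot form a triangle.

No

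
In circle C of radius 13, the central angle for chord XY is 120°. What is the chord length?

Drop a perpendicular from the center to the chord, bisecting both the chord and the central angle.
Each half-chord = r sin(θ/2) = 13 sin(60°).
The full chord = 2 × 13 × sin(60°) = 13*sqrt(3).

13*sqrt(3)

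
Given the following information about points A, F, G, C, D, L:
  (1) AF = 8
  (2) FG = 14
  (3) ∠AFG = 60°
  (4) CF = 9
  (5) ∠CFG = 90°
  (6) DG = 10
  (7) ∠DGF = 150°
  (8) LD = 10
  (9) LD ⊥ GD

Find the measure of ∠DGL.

Step 1: By the law of cosines on triangle GDL: GL² = 10² + 10² − 2·10·10·cos(90°) = 200, so GL = 10·√2.
Step 2: By the inverse law of cosines on triangle DGL: cos(∠DGL) = (10² + (10·√2)² − 10²) / (2·10·10·√2) = 200/282.84 = 0.7071, so ∠DGL = 45°.

Therefore, the measure of angle ∠DGL = 45°.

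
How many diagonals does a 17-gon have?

Total line segments between 17 vertices = C(17,2) = 136.
Subtract the 17 sides: 136 - 17 = 119 diagonals.

119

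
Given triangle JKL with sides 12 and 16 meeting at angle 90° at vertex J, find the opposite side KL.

By the law of cosines: KL^2 = JK^2 + JL^2 - 2*JK*JL*cos(J)
KL^2 = 12^2 + 16^2 - 2*12*16*cos(90°)
KL^2 = 144 + 256 - 384*(0)
KL^2 = 400
KL = 20

20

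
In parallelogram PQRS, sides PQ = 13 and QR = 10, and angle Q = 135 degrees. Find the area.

The area of a parallelogram equals the product of two adjacent sides times the sine of the included angle.
This is because the height equals 10 * sin(135°) = 5*sqrt(2).
Area = 13 * 5*sqrt(2) = 65*sqrt(2)

65*sqrt(2)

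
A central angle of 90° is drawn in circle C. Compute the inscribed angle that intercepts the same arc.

An inscribed angle intercepts an arc from a point on the circle, while the central angle intercepts the same arc from the center.
The inscribed angle is always half the central angle: 90° / 2 = 45°.

45°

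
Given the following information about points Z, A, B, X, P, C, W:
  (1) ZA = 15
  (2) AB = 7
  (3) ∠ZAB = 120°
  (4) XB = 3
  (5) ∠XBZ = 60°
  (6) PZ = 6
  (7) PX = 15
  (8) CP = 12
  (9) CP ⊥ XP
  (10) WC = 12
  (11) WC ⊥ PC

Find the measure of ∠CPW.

Step 1: By the law of cosines on triangle PCW: PW² = 12² + 12² − 2·12·12·cos(90°) = 288, so PW = 12·√2.
Step 2: By the inverse law of cosines on triangle CPW: cos(∠CPW) = (12² + (12·√2)² − 12²) / (2·12·12·√2) = 288/407.29 = 0.7071, so ∠CPW = 45°.

Therefore, the measure of angle ∠CPW = 45°.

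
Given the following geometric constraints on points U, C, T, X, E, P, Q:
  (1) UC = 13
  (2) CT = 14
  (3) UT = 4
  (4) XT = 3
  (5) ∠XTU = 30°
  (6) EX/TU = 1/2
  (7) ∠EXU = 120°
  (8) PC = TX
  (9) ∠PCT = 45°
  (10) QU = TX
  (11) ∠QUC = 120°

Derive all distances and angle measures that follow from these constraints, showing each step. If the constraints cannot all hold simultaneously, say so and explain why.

The constraints are consistent.

From the given relations:
  EX = 1/2·TU = 1/2·4 = 2
  PC = TX = 3
  QU = TX = 3

Step 1: From UT = 4, TX = 3, and ∠UTX = 30°, by the law of cosines:
  UX² = UT² + TX² - 2·UT·TX·cos(30°) = 16 + 9 - 20.78 = 4.215
  UX ≈ 2.05

Step 2: From CU = 13, UQ = 3, and ∠CUQ = 120°, by the law of cosines:
  CQ² = CU² + UQ² - 2·CU·UQ·cos(120°) = 169 + 9 + 39 = 217
  CQ ≈ 14.73

Step 3: From TC = 14, CP = 3, and ∠TCP = 45°, by the law of cosines:
  TP² = TC² + CP² - 2·TC·CP·cos(45°) = 196 + 9 - 59.4 = 145.6
  TP ≈ 12.07

Step 4: From UC = 13, UT = 4, CT = 14, by the inverse law of cosines:
  cos(∠CUT) = (UC² + UT² - CT²) / (2·UC·UT)
  ∠CUT = 96.07°

Step 5: From CT = 14, CU = 13, TU = 4, by the inverse law of cosines:
  cos(∠TCU) = (CT² + CU² - TU²) / (2·CT·CU)
  ∠TCU = 16.51°

Step 6: From TC = 14, TU = 4, CU = 13, by the inverse law of cosines:
  cos(∠CTU) = (TC² + TU² - CU²) / (2·TC·TU)
  ∠CTU = 67.42°

Step 7: From UX = 2.05, XE = 2, and ∠UXE = 120°, by the law of cosines:
  UE² = UX² + XE² - 2·UX·XE·cos(120°) = 4.215 + 4 + 4.106 = 12.32
  UE ≈ 3.51

Step 8: From UT = 4, UX = 2.05, TX = 3, by the inverse law of cosines:
  cos(∠TUX) = (UT² + UX² - TX²) / (2·UT·UX)
  ∠TUX = 46.94°

Step 9: From CQ = 14.73, CU = 13, QU = 3, by the inverse law of cosines:
  cos(∠QCU) = (CQ² + CU² - QU²) / (2·CQ·CU)
  ∠QCU = 10.16°

Step 10: From TC = 14, TP = 12.07, CP = 3, by the inverse law of cosines:
  cos(∠CTP) = (TC² + TP² - CP²) / (2·TC·TP)
  ∠CTP = 10.13°

Step 11: From XT = 3, XU = 2.05, TU = 4, by the inverse law of cosines:
  cos(∠TXU) = (XT² + XU² - TU²) / (2·XT·XU)
  ∠TXU = 103.06°

Step 12: From PC = 3, PT = 12.07, CT = 14, by the inverse law of cosines:
  cos(∠CPT) = (PC² + PT² - CT²) / (2·PC·PT)
  ∠CPT = 124.87°

Step 13: From QC = 14.73, QU = 3, CU = 13, by the inverse law of cosines:
  cos(∠CQU) = (QC² + QU² - CU²) / (2·QC·QU)
  ∠CQU = 49.84°

Step 14: From UE = 3.51, UX = 2.05, EX = 2, by the inverse law of cosines:
  cos(∠EUX) = (UE² + UX² - EX²) / (2·UE·UX)
  ∠EUX = 29.57°

Step 15: From EU = 3.51, EX = 2, UX = 2.05, by the inverse law of cosines:
  cos(∠UEX) = (EU² + EX² - UX²) / (2·EU·EX)
  ∠UEX = 30.43°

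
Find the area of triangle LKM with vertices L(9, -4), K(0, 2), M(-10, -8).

Shoelace: Area = (1/2)|9(2--8) + 0(-8--4) + -10(-4-2)| = (1/2)(150) = 75

75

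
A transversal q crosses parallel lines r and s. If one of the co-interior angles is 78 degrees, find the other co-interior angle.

Co-interior angles sum to 180: 180 - 78 = 102 degrees.

102 degrees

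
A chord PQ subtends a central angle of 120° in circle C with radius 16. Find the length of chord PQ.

Drop a perpendicular from the center to the chord, bisecting both the chord and the central angle.
Each half-chord = r sin(θ/2) = 16 sin(60°).
The full chord = 2 × 16 × sin(60°) = 16*sqrt(3).

16*sqrt(3)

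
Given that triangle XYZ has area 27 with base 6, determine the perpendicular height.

Area = (1/2) * base * height
height = 2 * Area / base
height = 2 * 27 / 6
height = 54 / 6
height = 9

9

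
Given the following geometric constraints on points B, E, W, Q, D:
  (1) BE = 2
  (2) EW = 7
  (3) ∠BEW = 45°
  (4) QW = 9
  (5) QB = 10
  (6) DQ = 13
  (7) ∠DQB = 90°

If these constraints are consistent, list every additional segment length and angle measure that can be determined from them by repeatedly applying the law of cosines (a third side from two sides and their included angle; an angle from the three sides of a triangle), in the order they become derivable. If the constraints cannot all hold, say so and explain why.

The constraints are consistent. Derivable facts, in order:
After 1 step:
- BD ≈ 16.4
- BW ≈ 5.76
After 2 steps:
- ∠BDQ = 37.57°
- ∠BQW = 34.8°
- ∠BWE = 14.21°
- ∠BWQ = 82.13°
- ∠DBQ = 52.43°
- ∠EBW = 120.79°
- ∠QBW = 63.07°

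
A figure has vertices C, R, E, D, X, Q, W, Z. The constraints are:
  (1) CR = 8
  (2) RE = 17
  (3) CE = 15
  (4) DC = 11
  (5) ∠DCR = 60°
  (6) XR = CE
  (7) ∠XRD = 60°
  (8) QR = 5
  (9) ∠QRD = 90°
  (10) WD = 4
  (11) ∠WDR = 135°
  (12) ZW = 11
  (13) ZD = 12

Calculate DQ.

Step 1: By the law of cosines on triangle DCR: DR² = 11² + 8² − 2·11·8·cos(60°) = 97, so DR = √97.
Step 2: By the law of cosines on triangle DRQ: DQ² = √97² + 5² − 2·√97·5·cos(90°) = 122, so DQ = √122.

Therefore, the length of DQ = √122.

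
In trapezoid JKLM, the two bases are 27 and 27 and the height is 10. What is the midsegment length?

The midsegment of a trapezoid = (base1 + base2) / 2
midsegment = (27 + 27) / 2
midsegment = 54 / 2
midsegment = 27

27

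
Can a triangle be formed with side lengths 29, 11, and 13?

No.
The triangle inequality is violated: 11 + 13 = 24 ≤ 29.
These lengths cannot form a triangle.

No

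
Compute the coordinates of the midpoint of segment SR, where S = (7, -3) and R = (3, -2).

The midpoint is the point halfway along the segment.
Move half the horizontal distance: 7 + (3 - 7)/2 = 7 + -4/2 = 5
Move half the vertical distance: -3 + (-2 - -3)/2 = -3 + 1/2 = -5/2
Midpoint = (5, -5/2)

(5, -5/2)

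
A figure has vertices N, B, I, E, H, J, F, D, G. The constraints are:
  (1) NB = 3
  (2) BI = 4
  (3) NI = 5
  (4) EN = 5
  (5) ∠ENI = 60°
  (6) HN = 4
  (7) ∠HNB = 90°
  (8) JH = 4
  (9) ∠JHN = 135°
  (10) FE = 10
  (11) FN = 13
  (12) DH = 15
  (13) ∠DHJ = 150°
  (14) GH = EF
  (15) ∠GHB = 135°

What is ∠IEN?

Step 1: By the law of cosines on triangle ENI: EI² = 5² + 5² − 2·5·5·cos(60°) = 25, so EI = 5.
Step 2: By the inverse law of cosines on triangle IEN: cos(∠IEN) = (5² + 5² − 5²) / (2·5·5) = 25/50 = 0.5, so ∠IEN = 60°.

Therefore, the measure of angle ∠IEN = 60°.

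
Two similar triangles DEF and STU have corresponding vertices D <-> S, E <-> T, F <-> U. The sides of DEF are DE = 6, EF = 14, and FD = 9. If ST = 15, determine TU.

Since the triangles are similar, the ratio of corresponding sides is constant.
Scale factor k = ST / DE = 15 / 6 = 5/2
TU = k * EF = 5/2 * 14 = 35

35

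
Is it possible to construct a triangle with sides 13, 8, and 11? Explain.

Sort the sides: 8, 11, 13.
It suffices to check that the sum of the two smallest exceeds the largest:
8 + 11 = 19 > 13. ✓
Yes, a valid triangle can be formed.

Yes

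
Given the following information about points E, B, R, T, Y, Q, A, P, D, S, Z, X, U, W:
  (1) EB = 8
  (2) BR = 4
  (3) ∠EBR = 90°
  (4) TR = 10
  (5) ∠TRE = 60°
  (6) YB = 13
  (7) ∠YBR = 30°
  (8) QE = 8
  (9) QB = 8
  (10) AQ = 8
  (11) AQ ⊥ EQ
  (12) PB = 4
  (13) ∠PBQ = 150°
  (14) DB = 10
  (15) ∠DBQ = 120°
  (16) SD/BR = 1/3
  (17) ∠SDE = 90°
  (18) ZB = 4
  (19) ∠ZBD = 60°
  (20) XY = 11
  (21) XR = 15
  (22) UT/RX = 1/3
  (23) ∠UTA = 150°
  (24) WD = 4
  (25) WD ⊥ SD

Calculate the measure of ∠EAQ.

Step 1: By the law of cosines on triangle AQE: AE² = 8² + 8² − 2·8·8·cos(90°) = 128, so AE = 8·√2.
Step 2: By the inverse law of cosines on triangle EAQ: cos(∠EAQ) = ((8·√2)² + 8² − 8²) / (2·8·√2·8) = 128/181.02 = 0.7071, so ∠EAQ = 45°.

Therefore, the measure of angle ∠EAQ = 45°.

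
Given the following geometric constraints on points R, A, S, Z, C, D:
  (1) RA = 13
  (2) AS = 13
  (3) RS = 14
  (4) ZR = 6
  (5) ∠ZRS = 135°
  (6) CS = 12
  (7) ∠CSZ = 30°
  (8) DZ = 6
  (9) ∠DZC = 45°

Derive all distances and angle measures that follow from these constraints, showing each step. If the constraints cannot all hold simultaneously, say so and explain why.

The constraints are consistent.

Step 1: From SR = 14, RZ = 6, and ∠SRZ = 135°, by the law of cosines:
  SZ² = SR² + RZ² - 2·SR·RZ·cos(135°) = 196 + 36 + 118.8 = 350.8
  SZ ≈ 18.73

Step 2: From RA = 13, RS = 14, AS = 13, by the inverse law of cosines:
  cos(∠ARS) = (RA² + RS² - AS²) / (2·RA·RS)
  ∠ARS = 57.42°

Step 3: From AR = 13, AS = 13, RS = 14, by the inverse law of cosines:
  cos(∠RAS) = (AR² + AS² - RS²) / (2·AR·AS)
  ∠RAS = 65.16°

Step 4: From SA = 13, SR = 14, AR = 13, by the inverse law of cosines:
  cos(∠ASR) = (SA² + SR² - AR²) / (2·SA·SR)
  ∠ASR = 57.42°

Step 5: From ZS = 18.73, SC = 12, and ∠ZSC = 30°, by the law of cosines:
  ZC² = ZS² + SC² - 2·ZS·SC·cos(30°) = 350.8 + 144 - 389.3 = 105.5
  ZC ≈ 10.27

Step 6: From SR = 14, SZ = 18.73, RZ = 6, by the inverse law of cosines:
  cos(∠RSZ) = (SR² + SZ² - RZ²) / (2·SR·SZ)
  ∠RSZ = 13.09°

Step 7: From ZR = 6, ZS = 18.73, RS = 14, by the inverse law of cosines:
  cos(∠RZS) = (ZR² + ZS² - RS²) / (2·ZR·ZS)
  ∠RZS = 31.91°

Step 8: From CZ = 10.27, ZD = 6, and ∠CZD = 45°, by the law of cosines:
  CD² = CZ² + ZD² - 2·CZ·ZD·cos(45°) = 105.5 + 36 - 87.16 = 54.35
  CD ≈ 7.37

Step 9: From ZC = 10.27, ZS = 18.73, CS = 12, by the inverse law of cosines:
  cos(∠CZS) = (ZC² + ZS² - CS²) / (2·ZC·ZS)
  ∠CZS = 35.74°

Step 10: From CS = 12, CZ = 10.27, SZ = 18.73, by the inverse law of cosines:
  cos(∠SCZ) = (CS² + CZ² - SZ²) / (2·CS·CZ)
  ∠SCZ = 114.26°

Step 11: From CD = 7.37, CZ = 10.27, DZ = 6, by the inverse law of cosines:
  cos(∠DCZ) = (CD² + CZ² - DZ²) / (2·CD·CZ)
  ∠DCZ = 35.13°

Step 12: From DC = 7.37, DZ = 6, CZ = 10.27, by the inverse law of cosines:
  cos(∠CDZ) = (DC² + DZ² - CZ²) / (2·DC·DZ)
  ∠CDZ = 99.87°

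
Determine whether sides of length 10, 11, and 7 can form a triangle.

For three segments to close into a triangle, no single side can be as long as the other two combined.
The longest side is 11, and 7 + 10 = 17 > 11.
A triangle can be formed.

Yes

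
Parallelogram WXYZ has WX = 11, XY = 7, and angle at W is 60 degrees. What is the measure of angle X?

Consecutive angles are supplementary: angle X = 180 - 60 = 120 degrees.

120 degrees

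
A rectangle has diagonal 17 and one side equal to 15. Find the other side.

The diagonal of a rectangle forms a right triangle with the two sides.
Rearranging the Pythagorean theorem: missing side = sqrt(d^2 - known^2).
= sqrt(289 - 225) = sqrt(64) = 8.

8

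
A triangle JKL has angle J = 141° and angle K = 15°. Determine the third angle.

Let angle L = x. Then 141 + 15 + x = 180.
x = 180 - 156 = 24 degrees.

24 degrees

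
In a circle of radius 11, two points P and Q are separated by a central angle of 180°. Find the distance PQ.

Chord length = 2r sin(θ/2)
= 2 × 11 × sin(180°/2)
= 2 × 11 × sin(90°)
= 22

22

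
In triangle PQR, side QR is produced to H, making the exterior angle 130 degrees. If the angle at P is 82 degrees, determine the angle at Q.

The exterior angle theorem states that an exterior angle equals the sum of the two non-adjacent interior angles.
So 130 = 82 + angle Q, which gives angle Q = 130 - 82 = 48 degrees.

48 degrees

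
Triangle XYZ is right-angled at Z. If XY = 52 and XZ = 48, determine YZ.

YZ = sqrt(52^2 - 48^2) = sqrt(400) = 20

20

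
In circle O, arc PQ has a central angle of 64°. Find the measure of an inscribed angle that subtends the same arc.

Inscribed angle = 64° / 2 = 32° (inscribed angle theorem).

32°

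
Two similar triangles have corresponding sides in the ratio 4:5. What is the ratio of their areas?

Area ratio = (side ratio)^2 = (4/5)^2 = 16:25.

16:25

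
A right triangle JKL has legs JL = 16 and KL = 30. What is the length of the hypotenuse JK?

JK = sqrt(16^2 + 30^2) = sqrt(1156) = 34

34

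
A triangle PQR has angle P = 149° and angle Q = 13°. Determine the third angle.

angle R = 180 - 149 - 13 = 18 degrees.

18 degrees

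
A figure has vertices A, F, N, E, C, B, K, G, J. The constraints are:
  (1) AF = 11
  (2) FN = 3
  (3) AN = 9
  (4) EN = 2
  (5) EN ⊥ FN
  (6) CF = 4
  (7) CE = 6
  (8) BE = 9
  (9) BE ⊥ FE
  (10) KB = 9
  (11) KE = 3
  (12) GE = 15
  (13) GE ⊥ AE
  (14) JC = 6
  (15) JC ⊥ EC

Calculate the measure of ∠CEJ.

Step 1: By the law of cosines on triangle ECJ: EJ² = 6² + 6² − 2·6·6·cos(90°) = 72, so EJ = 6·√2.
Step 2: By the inverse law of cosines on triangle CEJ: cos(∠CEJ) = (6² + (6·√2)² − 6²) / (2·6·6·√2) = 72/101.82 = 0.7071, so ∠CEJ = 45°.

Therefore, the measure of angle ∠CEJ = 45°.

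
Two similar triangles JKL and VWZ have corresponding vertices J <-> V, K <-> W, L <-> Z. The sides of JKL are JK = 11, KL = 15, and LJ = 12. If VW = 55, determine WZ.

Similar triangles have proportional sides. Setting up the proportion:
VW / JK = WZ / KL
55 / 11 = WZ / 15
WZ = 15 * 55 / 11 = 75.

75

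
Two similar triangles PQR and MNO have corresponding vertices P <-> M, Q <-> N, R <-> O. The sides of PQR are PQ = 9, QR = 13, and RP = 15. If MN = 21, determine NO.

Since the triangles are similar, the ratio of corresponding sides is constant.
Scale factor k = MN / PQ = 21 / 9 = 7/3
NO = k * QR = 7/3 * 13 = 91/3

91/3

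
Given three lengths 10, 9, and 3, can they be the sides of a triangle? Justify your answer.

Sort the sides: 3, 9, 10.
It suffices to check that the sum of the two smallest exceeds the largest:
3 + 9 = 12 > 10. ✓
Yes, a valid triangle can be formed.

Yes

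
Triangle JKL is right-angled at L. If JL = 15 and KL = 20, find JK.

In a right triangle, the square of the hypotenuse equals the sum of the squares of the two legs.
The legs are 15 and 20, so the hypotenuse = sqrt(225 + 400) = sqrt(625) = 25.

25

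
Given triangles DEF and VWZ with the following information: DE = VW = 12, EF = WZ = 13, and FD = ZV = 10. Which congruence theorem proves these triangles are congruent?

Consider the given information: DE = VW = 12, EF = WZ = 13, and FD = ZV = 10
This is not SAS or HL: SAS requires two sides and the included angle between them. HL only applies to right triangles with matching hypotenuse and leg.
The correct criterion is SSS. All three pairs of corresponding sides are equal (Side-Side-Side).

SSS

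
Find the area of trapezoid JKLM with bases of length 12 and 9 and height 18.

A trapezoid's area equals the midsegment times the height.
The midsegment is (12 + 9) / 2 = 21/2.
Area = 21/2 * 18 = 189.

189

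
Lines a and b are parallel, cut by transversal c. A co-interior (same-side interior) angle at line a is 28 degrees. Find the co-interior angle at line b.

Co-interior (same-side interior) angles are between the parallel lines on the same side of the transversal.
Unlike corresponding or alternate interior angles, they are supplementary rather than equal.
So the angle = 180 - 28 = 152 degrees.

152 degrees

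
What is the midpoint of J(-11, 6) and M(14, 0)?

The midpoint is the average of the coordinates:
x: (-11 + 14)/2 = 3/2
y: (6 + 0)/2 = 3
Midpoint = (3/2, 3)

(3/2, 3)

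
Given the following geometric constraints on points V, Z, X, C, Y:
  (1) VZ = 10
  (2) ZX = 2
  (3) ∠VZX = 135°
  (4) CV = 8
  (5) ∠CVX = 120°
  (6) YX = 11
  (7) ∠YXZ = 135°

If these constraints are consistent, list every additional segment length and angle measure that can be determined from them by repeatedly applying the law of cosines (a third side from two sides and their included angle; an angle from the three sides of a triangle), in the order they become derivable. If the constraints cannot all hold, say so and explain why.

The constraints are consistent. Derivable facts, in order:
After 1 step:
- VX ≈ 11.5
- ZY ≈ 12.49
After 2 steps:
- XC ≈ 16.98
- ∠VXZ = 37.94°
- ∠XVZ = 7.06°
- ∠XYZ = 6.5°
- ∠XZY = 38.5°
After 3 steps:
- ∠CXV = 24.08°
- ∠VCX = 35.92°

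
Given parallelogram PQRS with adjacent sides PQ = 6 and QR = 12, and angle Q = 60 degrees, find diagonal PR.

Law of cosines: d^2 = 6^2 + 12^2 - 2(6)(12)cos(60°) = 108, so d = 6*sqrt(3).

6*sqrt(3)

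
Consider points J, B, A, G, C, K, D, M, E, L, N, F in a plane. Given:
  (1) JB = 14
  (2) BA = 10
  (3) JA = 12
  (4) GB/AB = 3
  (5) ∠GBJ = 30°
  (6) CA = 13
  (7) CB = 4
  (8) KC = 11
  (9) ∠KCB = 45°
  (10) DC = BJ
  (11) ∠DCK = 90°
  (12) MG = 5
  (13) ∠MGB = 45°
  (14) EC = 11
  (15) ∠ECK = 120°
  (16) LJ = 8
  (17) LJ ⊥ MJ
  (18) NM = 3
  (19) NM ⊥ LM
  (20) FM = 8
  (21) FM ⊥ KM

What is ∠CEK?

Step 1: By the law of cosines on triangle ECK: EK² = 11² + 11² − 2·11·11·cos(120°) = 363, so EK = 11·√3.
Step 2: By the inverse law of cosines on triangle CEK: cos(∠CEK) = (11² + (11·√3)² − 11²) / (2·11·11·√3) = 363/419.16 = 0.866, so ∠CEK = 30°.

Therefore, the measure of angle ∠CEK = 30°.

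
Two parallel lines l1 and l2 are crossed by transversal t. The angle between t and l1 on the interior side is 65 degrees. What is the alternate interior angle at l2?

Alternate interior angles lie on opposite sides of the transversal, between the parallel lines.
By the alternate interior angle theorem, they are equal: 65 degrees.

65 degrees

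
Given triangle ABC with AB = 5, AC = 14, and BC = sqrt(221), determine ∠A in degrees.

When all three sides of a triangle are known, the law of cosines can be rearranged to find any angle.
cos(C) = (a² + b² - c²) / (2ab) gives cos(A) = 0.
Taking the inverse cosine: A = 90°.

90°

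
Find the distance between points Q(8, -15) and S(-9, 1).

d = sqrt((-17)^2 + (16)^2) = sqrt(545)

sqrt(545)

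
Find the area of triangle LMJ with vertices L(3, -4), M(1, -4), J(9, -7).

The Shoelace formula computes the area from vertex coordinates by summing cross products.
For vertices (3,-4), (1,-4), (9,-7):
Signed sum = 3*-4 - 1*-4 + 1*-7 - 9*-4 + 9*-4 - 3*-7
= -8 + 29 + -15 = 6
Area = (1/2)|6| = 3.

3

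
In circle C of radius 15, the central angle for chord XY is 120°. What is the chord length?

Chord length = 2r sin(θ/2)
= 2 × 15 × sin(120°/2)
= 2 × 15 × sin(60°)
= 15*sqrt(3)

15*sqrt(3)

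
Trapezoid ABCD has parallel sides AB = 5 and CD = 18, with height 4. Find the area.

A trapezoid's area equals the midsegment times the height.
The midsegment is (5 + 18) / 2 = 23/2.
Area = 23/2 * 4 = 46.

46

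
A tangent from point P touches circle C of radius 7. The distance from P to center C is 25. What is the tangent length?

tangent = √(d² - r²) = √(25² - 7²) = √(625 - 49) = √576 = 24

24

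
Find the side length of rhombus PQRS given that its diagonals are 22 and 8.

In a rhombus, the diagonals bisect each other perpendicularly, creating four congruent right triangles.
Each triangle has legs 11 (half of 22) and 4 (half of 8).
The hypotenuse of each right triangle is a side of the rhombus:
side = sqrt(11^2 + 4^2) = sqrt(137)

sqrt(137)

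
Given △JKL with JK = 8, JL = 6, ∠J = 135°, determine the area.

Area = (1/2) * JK * JL * sin(J)
Area = (1/2) * 8 * 6 * sin(135°)
Area = (1/2) * 8 * 6 * sqrt(2)/2
Area = 12*sqrt(2)

12*sqrt(2)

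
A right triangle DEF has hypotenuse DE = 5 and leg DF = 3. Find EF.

Rearranging the Pythagorean theorem to solve for the unknown leg:
leg^2 = hypotenuse^2 - known_leg^2 = 25 - 9 = 16
leg = sqrt(16) = 4.

4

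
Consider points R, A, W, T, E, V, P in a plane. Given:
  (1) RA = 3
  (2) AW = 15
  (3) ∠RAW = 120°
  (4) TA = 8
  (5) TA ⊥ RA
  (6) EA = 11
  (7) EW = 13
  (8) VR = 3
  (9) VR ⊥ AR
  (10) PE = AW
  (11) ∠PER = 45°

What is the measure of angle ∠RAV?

Step 1: By the law of cosines on triangle ARV: AV² = 3² + 3² − 2·3·3·cos(90°) = 18, so AV = 3·√2.
Step 2: By the inverse law of cosines on triangle RAV: cos(∠RAV) = (3² + (3·√2)² − 3²) / (2·3·3·√2) = 18/25.46 = 0.7071, so ∠RAV = 45°.

Therefore, the measure of angle ∠RAV = 45°.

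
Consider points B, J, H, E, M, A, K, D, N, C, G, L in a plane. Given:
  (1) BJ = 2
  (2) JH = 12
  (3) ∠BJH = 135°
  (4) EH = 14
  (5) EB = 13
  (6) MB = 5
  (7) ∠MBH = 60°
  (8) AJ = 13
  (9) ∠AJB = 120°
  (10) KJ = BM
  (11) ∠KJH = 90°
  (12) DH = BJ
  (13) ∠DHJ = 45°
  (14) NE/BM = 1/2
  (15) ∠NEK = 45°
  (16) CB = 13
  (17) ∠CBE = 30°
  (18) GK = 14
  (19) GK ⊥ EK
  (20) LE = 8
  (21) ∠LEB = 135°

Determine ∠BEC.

Step 1: By the law of cosines on triangle EBC: EC² = 13² + 13² − 2·13·13·cos(30°) = 45.28, so EC ≈ 6.73.
Step 2: By the inverse law of cosines on triangle BEC: cos(∠BEC) = (13² + 6.73² − 13²) / (2·13·6.73) = 45.28/174.96 = 0.2588, so ∠BEC = 75°.

Therefore, the measure of angle ∠BEC = 75°.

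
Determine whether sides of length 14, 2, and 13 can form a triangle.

Sort the sides: 2, 13, 14.
It suffices to check that the sum of the two smallest exceeds the largest:
2 + 13 = 15 > 14. ✓
Yes, a valid triangle can be formed.

Yes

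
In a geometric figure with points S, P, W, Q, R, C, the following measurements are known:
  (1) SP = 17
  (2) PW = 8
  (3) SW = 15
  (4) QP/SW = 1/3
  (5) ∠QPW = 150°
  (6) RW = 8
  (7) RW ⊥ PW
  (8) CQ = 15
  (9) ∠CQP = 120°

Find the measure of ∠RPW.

Step 1: By the law of cosines on triangle PWR: PR² = 8² + 8² − 2·8·8·cos(90°) = 128, so PR = 8·√2.
Step 2: By the inverse law of cosines on triangle RPW: cos(∠RPW) = ((8·√2)² + 8² − 8²) / (2·8·√2·8) = 128/181.02 = 0.7071, so ∠RPW = 45°.

Therefore, the measure of angle ∠RPW = 45°.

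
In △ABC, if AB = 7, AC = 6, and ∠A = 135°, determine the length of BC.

When two sides and the included angle are known, the law of cosines gives the third side.
c^2 = a^2 + b^2 - 2ab cos(C) generalizes the Pythagorean theorem to non-right triangles.
Here: BC^2 = 49 + 36 - 84*(-sqrt(2)/2) = 42*sqrt(2) + 85
BC = sqrt(42*sqrt(2) + 85)

sqrt(42*sqrt(2) + 85)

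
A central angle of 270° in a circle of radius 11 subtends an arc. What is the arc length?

The full circumference is 2πr = 2π(11) = 22*pi.
The arc spans 270° out of 360°, which is a fraction of 3/4.
Arc length = 22*pi × 3/4 = 33*pi/2.

33*pi/2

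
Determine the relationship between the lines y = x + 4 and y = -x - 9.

Slope of line 1: m1 = 1
Slope of line 2: m2 = -1
m1 * m2 = -1, so perpendicular.

Perpendicular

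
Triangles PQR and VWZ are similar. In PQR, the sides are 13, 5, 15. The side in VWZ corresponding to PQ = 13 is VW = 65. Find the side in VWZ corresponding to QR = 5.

Similar triangles have proportional sides. Setting up the proportion:
VW / PQ = WZ / QR
65 / 13 = WZ / 5
WZ = 5 * 65 / 13 = 25.

25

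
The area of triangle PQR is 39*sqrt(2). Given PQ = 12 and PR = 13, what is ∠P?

Area = (1/2) * a * b * sin(C)
sin(C) = 2 * Area / (a * b)
sin(C) = 2 * 39*sqrt(2) / (12 * 13)
sin(C) = sqrt(2)/2
C = arcsin(sqrt(2)/2) = 45°
Since sin(180° - C) = sin(C), the obtuse angle 135° gives the same area, so C = 45° or C = 135°.

45° or 135°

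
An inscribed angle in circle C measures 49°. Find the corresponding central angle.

The inscribed angle theorem states that a central angle is always twice any inscribed angle that subtends the same arc.
Since the inscribed angle is 49°, the central angle = 2 × 49° = 98°.

98°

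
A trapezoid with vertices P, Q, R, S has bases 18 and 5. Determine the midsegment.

midsegment = (18 + 5) / 2 = 23 / 2 = 23/2

23/2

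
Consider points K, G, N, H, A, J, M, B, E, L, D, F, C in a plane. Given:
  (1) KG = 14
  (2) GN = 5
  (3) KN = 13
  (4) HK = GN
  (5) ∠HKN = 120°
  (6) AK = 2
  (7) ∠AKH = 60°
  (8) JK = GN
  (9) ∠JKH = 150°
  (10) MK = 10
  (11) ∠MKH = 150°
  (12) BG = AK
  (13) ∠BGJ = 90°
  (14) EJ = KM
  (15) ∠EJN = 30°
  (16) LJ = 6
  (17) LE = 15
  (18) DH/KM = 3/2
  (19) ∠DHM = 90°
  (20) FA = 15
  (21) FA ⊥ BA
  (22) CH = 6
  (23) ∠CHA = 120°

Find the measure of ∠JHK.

From the given relations: HK = GN = 5; JK = GN = 5.
Step 1: By the law of cosines on triangle HKJ: HJ² = 5² + 5² − 2·5·5·cos(150°) = 93.3, so HJ ≈ 9.66.
Step 2: By the inverse law of cosines on triangle JHK: cos(∠JHK) = (9.66² + 5² − 5²) / (2·9.66·5) = 93.3/96.59 = 0.9659, so ∠JHK = 15°.

Therefore, the measure of angle ∠JHK = 15°.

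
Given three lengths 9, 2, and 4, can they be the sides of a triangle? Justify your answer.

The longest side is 9. The other two sides sum to 2 + 4 = 6.
Since 6 ≤ 9, the two shorter sides cannot reach around to close the triangle.

No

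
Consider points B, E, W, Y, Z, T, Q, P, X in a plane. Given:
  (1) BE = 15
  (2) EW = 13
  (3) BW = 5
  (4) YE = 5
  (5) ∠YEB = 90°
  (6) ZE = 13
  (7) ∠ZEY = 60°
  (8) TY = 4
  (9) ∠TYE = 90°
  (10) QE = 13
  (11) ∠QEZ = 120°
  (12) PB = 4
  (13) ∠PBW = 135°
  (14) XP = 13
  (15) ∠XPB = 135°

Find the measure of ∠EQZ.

Step 1: By the law of cosines on triangle QEZ: QZ² = 13² + 13² − 2·13·13·cos(120°) = 507, so QZ = 13·√3.
Step 2: By the inverse law of cosines on triangle EQZ: cos(∠EQZ) = (13² + (13·√3)² − 13²) / (2·13·13·√3) = 507/585.43 = 0.866, so ∠EQZ = 30°.

Therefore, the measure of angle ∠EQZ = 30°.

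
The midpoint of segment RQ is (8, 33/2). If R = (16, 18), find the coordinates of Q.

Using the midpoint formula: M = ((x1 + x2)/2, (y1 + y2)/2)
We know M = (8, 33/2) and R = (16, 18)
For x: 8 = (16 + x2)/2, so x2 = 2*8 - 16 = 0
For y: 33/2 = (18 + y2)/2, so y2 = 2*33/2 - 18 = 15
Q = (0, 15)

(0, 15)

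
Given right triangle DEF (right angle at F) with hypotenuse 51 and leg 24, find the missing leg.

By the Pythagorean theorem: EF^2 = DE^2 - DF^2
EF^2 = 51^2 - 24^2 = 2601 - 576 = 2025
EF = sqrt(2025) = 45

45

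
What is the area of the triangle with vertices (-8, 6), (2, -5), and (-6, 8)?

Using the Shoelace formula for a triangle:
Area = (1/2)|x0(y1 - y2) + x1(y2 - y0) + x2(y0 - y1)|
Area = (1/2)|-8(-5 - 8) + 2(8 - 6) + -6(6 - -5)|
Area = (1/2)|104 + 4 + -66|
Area = (1/2)|42|
Area = (1/2)(42)
Area = 21

21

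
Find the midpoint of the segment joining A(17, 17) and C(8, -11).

The midpoint is the average of the coordinates:
x: (17 + 8)/2 = 25/2
y: (17 + -11)/2 = 3
Midpoint = (25/2, 3)

(25/2, 3)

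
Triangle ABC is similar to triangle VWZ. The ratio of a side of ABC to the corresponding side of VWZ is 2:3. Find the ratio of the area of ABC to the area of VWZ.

Area ratio = (side ratio)^2 = (2/3)^2 = 4:9.

4:9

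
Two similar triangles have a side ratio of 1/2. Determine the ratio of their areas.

Area ratio = (side ratio)^2 = (1/2)^2 = 1:4.

1:4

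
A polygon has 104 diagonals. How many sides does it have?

Using d = n(n - 3)/2, we solve 104 = n(n - 3)/2.
So n(n - 3) = 208.
Testing n = 16: 16 * 13 = 208 = 208. Correct.
The polygon has 16 sides.

16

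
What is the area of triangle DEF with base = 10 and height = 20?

Area = (1/2) * base * height
Area = (1/2) * 10 * 20
Area = 100

100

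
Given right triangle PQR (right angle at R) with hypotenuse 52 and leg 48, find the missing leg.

By the Pythagorean theorem: QR^2 = PQ^2 - PR^2
QR^2 = 52^2 - 48^2 = 2704 - 2304 = 400
QR = sqrt(400) = 20

20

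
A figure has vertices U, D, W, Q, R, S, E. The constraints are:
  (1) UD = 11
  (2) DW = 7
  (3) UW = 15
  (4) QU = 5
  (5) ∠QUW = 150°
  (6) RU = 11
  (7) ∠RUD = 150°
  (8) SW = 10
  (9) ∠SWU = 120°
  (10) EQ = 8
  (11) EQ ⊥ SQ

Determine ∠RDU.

Step 1: By the law of cosines on triangle DUR: DR² = 11² + 11² − 2·11·11·cos(150°) = 451.58, so DR ≈ 21.25.
Step 2: By the inverse law of cosines on triangle RDU: cos(∠RDU) = (21.25² + 11² − 11²) / (2·21.25·11) = 451.58/467.51 = 0.9659, so ∠RDU = 15°.

Therefore, the measure of angle ∠RDU = 15°.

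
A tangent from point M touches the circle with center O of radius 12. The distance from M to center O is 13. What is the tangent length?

Let T be the point of tangency. Then OT ⊥ MT (radius ⊥ tangent).
In right triangle OTM: OM² = OT² + MT²
13² = 12² + MT²
MT² = 25, MT = 5

5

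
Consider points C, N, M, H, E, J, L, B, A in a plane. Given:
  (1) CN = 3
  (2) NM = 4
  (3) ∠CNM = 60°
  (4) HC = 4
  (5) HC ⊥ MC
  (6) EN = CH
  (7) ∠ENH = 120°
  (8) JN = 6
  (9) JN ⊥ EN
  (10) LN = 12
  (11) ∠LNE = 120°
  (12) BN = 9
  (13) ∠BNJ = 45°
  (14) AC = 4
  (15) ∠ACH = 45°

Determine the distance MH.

Step 1: By the law of cosines on triangle CNM: CM² = 3² + 4² − 2·3·4·cos(60°) = 13, so CM = √13.
Step 2: By the law of cosines on triangle MCH: MH² = √13² + 4² − 2·√13·4·cos(90°) = 29, so MH = √29.

Therefore, the length of MH = √29.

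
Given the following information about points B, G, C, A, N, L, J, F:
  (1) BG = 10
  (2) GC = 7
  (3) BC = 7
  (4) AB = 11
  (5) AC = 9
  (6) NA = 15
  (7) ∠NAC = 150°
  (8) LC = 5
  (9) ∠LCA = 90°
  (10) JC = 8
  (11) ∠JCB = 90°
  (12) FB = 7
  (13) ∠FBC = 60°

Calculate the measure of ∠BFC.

Step 1: By the law of cosines on triangle FBC: FC² = 7² + 7² − 2·7·7·cos(60°) = 49, so FC = 7.
Step 2: By the inverse law of cosines on triangle BFC: cos(∠BFC) = (7² + 7² − 7²) / (2·7·7) = 49/98 = 0.5, so ∠BFC = 60°.

Therefore, the measure of angle ∠BFC = 60°.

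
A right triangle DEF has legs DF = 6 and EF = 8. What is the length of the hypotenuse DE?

DE = sqrt(6^2 + 8^2) = sqrt(100) = 10

10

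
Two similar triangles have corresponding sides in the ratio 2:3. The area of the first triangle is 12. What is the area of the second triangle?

For similar figures, the area ratio equals the square of the side ratio.
Side ratio (the first triangle to the second triangle) = 2:3, so area ratio = 2^2:3^2 = 4:9.
If the area of the first triangle is 12, then the area of the second triangle = 12 * (9/4) = 27.

27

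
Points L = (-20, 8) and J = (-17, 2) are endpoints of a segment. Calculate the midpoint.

M = ((x₁ + x₂)/2, (y₁ + y₂)/2)
= ((-20 + -17)/2, (8 + 2)/2)
= (-37/2, 10/2) = (-37/2, 5)

(-37/2, 5)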